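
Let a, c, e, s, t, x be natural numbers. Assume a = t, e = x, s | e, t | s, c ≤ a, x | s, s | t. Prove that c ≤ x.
Because t | s and s | t, t = s. e = x and s | e, thus s | x. Since x | s, s = x. Since t = s, t = x. a = t and c ≤ a, hence c ≤ t. From t = x, c ≤ x.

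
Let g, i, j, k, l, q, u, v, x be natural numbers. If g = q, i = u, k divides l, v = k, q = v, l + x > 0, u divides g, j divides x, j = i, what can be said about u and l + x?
u ≤ l + x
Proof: Because q = v and v = k, q = k. g = q and u divides g, thus u divides q. q = k, so u divides k. k divides l, so u divides l. From j = i and j divides x, i divides x. Because i = u, u divides x. u divides l, so u divides l + x. l + x > 0, so u ≤ l + x.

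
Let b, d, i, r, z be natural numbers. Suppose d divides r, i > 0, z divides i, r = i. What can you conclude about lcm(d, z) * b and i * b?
lcm(d, z) * b ≤ i * b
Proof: r = i and d divides r, so d divides i. From z divides i, lcm(d, z) divides i. Because i > 0, lcm(d, z) ≤ i. By multiplying by a non-negative, lcm(d, z) * b ≤ i * b.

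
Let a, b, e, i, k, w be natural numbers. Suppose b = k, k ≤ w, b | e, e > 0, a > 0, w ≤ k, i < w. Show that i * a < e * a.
k ≤ w and w ≤ k, therefore k = w. b = k, so b = w. Since b | e, w | e. Since e > 0, w ≤ e. i < w, so i < e. From a > 0, i * a < e * a.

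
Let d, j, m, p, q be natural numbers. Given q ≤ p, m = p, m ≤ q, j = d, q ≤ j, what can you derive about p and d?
p ≤ d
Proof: From m = p and m ≤ q, p ≤ q. q ≤ p, so q = p. j = d and q ≤ j, therefore q ≤ d. Since q = p, p ≤ d.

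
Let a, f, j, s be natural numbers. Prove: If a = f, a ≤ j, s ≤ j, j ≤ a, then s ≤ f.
From j ≤ a and a ≤ j, j = a. a = f, so j = f. s ≤ j, so s ≤ f.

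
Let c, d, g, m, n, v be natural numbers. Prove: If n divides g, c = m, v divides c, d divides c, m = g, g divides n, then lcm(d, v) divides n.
c = m and m = g, so c = g. g divides n and n divides g, therefore g = n. c = g, so c = n. Because d divides c and v divides c, lcm(d, v) divides c. c = n, so lcm(d, v) divides n.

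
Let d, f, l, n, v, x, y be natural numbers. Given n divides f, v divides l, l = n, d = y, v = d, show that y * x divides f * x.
Because v = d and d = y, v = y. Since l = n and v divides l, v divides n. Since n divides f, v divides f. v = y, so y divides f. Then y * x divides f * x.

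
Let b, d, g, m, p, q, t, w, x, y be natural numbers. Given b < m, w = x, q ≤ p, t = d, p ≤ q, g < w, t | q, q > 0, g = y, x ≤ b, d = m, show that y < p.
Because g = y and g < w, y < w. Since w = x, y < x. x ≤ b and b < m, so x < m. Since y < x, y < m. t = d and d = m, therefore t = m. q ≤ p and p ≤ q, therefore q = p. From t | q and q > 0, t ≤ q. Since q = p, t ≤ p. t = m, so m ≤ p. Since y < m, y < p.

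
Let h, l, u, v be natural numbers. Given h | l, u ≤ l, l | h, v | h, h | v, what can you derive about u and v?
u ≤ v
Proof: From l | h and h | l, l = h. Because h | v and v | h, h = v. l = h, so l = v. From u ≤ l, u ≤ v.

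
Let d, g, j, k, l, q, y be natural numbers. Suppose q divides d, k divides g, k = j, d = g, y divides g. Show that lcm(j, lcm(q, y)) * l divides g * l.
k = j and k divides g, hence j divides g. d = g and q divides d, so q divides g. Since y divides g, lcm(q, y) divides g. j divides g, so lcm(j, lcm(q, y)) divides g. Then lcm(j, lcm(q, y)) * l divides g * l.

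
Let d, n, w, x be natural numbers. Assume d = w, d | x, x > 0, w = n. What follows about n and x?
n ≤ x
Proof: From d = w and d | x, w | x. Since x > 0, w ≤ x. Since w = n, n ≤ x.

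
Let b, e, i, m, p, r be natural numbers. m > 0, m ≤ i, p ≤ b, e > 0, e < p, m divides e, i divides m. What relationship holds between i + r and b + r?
i + r < b + r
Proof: i divides m and m > 0, so i ≤ m. m ≤ i, so m = i. Because m divides e and e > 0, m ≤ e. Because e < p and p ≤ b, e < b. m ≤ e, so m < b. m = i, so i < b. Then i + r < b + r.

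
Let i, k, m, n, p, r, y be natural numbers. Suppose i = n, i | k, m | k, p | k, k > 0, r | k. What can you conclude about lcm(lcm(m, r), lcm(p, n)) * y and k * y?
lcm(lcm(m, r), lcm(p, n)) * y ≤ k * y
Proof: From m | k and r | k, lcm(m, r) | k. From i = n and i | k, n | k. p | k, so lcm(p, n) | k. lcm(m, r) | k, so lcm(lcm(m, r), lcm(p, n)) | k. Since k > 0, lcm(lcm(m, r), lcm(p, n)) ≤ k. Then lcm(lcm(m, r), lcm(p, n)) * y ≤ k * y.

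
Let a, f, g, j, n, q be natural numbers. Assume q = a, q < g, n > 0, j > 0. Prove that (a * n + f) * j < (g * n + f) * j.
q = a and q < g, so a < g. Since n > 0, a * n < g * n. Then a * n + f < g * n + f. j > 0, so (a * n + f) * j < (g * n + f) * j.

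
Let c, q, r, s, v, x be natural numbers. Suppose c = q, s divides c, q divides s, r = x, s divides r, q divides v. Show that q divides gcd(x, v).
c = q and s divides c, thus s divides q. q divides s, so s = q. r = x and s divides r, hence s divides x. Since s = q, q divides x. Since q divides v, q divides gcd(x, v).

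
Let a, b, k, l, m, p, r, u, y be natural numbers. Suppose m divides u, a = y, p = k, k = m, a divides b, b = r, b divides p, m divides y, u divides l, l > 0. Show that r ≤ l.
From a = y and a divides b, y divides b. Since m divides y, m divides b. p = k and b divides p, therefore b divides k. k = m, so b divides m. m divides b, so m = b. Since m divides u and u divides l, m divides l. Since m = b, b divides l. Since l > 0, b ≤ l. b = r, so r ≤ l.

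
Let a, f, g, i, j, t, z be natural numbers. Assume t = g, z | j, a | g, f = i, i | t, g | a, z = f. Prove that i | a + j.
g | a and a | g, so g = a. Since t = g and i | t, i | g. From g = a, i | a. z = f and f = i, therefore z = i. z | j, so i | j. i | a, so i | a + j.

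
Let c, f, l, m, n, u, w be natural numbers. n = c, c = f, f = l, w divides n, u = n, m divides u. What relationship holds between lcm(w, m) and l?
lcm(w, m) divides l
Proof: Since n = c and c = f, n = f. f = l, so n = l. u = n and m divides u, thus m divides n. w divides n, so lcm(w, m) divides n. Since n = l, lcm(w, m) divides l.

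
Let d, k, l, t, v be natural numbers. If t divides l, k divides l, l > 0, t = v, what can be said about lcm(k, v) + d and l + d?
lcm(k, v) + d ≤ l + d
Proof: t = v and t divides l, hence v divides l. Because k divides l, lcm(k, v) divides l. Since l > 0, lcm(k, v) ≤ l. Then lcm(k, v) + d ≤ l + d.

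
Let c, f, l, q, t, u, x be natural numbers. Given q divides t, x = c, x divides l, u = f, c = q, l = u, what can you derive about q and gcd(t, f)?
q divides gcd(t, f)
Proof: From x = c and c = q, x = q. l = u and x divides l, so x divides u. Since u = f, x divides f. x = q, so q divides f. q divides t, so q divides gcd(t, f).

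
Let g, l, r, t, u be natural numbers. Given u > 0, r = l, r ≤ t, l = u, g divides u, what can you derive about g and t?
g ≤ t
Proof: From g divides u and u > 0, g ≤ u. r = l and r ≤ t, therefore l ≤ t. Because l = u, u ≤ t. g ≤ u, so g ≤ t.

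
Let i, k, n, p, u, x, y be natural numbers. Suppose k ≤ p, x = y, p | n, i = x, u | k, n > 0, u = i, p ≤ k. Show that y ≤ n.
From u = i and i = x, u = x. Since x = y, u = y. p ≤ k and k ≤ p, thus p = k. Since p | n, k | n. u | k, so u | n. Because n > 0, u ≤ n. Because u = y, y ≤ n.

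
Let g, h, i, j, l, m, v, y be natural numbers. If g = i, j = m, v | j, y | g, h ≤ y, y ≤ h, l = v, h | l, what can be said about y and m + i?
y | m + i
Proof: From h ≤ y and y ≤ h, h = y. Since h | l, y | l. Since l = v, y | v. From j = m and v | j, v | m. Since y | v, y | m. g = i and y | g, thus y | i. y | m, so y | m + i.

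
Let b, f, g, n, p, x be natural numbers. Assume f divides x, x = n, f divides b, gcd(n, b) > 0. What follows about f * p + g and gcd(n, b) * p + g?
f * p + g ≤ gcd(n, b) * p + g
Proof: x = n and f divides x, therefore f divides n. From f divides b, f divides gcd(n, b). gcd(n, b) > 0, so f ≤ gcd(n, b). By multiplying by a non-negative, f * p ≤ gcd(n, b) * p. Then f * p + g ≤ gcd(n, b) * p + g.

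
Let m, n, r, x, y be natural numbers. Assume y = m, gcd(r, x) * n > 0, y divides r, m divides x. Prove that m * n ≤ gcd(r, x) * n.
Because y = m and y divides r, m divides r. m divides x, so m divides gcd(r, x). Then m * n divides gcd(r, x) * n. gcd(r, x) * n > 0, so m * n ≤ gcd(r, x) * n.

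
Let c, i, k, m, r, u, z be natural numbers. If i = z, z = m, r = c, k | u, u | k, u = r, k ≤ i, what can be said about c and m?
c ≤ m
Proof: i = z and z = m, therefore i = m. Since k | u and u | k, k = u. Since u = r, k = r. Because k ≤ i, r ≤ i. r = c, so c ≤ i. Since i = m, c ≤ m.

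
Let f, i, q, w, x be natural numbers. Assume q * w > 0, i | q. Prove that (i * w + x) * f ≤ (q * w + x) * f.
i | q, therefore i * w | q * w. Since q * w > 0, i * w ≤ q * w. Then i * w + x ≤ q * w + x. Then (i * w + x) * f ≤ (q * w + x) * f.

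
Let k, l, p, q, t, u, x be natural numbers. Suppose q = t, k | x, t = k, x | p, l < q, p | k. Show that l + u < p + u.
From k | x and x | p, k | p. p | k, so k = p. t = k, so t = p. q = t and l < q, therefore l < t. t = p, so l < p. Then l + u < p + u.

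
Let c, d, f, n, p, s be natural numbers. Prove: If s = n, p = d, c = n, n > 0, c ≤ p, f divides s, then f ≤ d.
From s = n and f divides s, f divides n. n > 0, so f ≤ n. p = d and c ≤ p, thus c ≤ d. Since c = n, n ≤ d. f ≤ n, so f ≤ d.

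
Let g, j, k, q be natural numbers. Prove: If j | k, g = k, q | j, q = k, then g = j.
q = k and q | j, therefore k | j. Since j | k, k = j. Since g = k, g = j.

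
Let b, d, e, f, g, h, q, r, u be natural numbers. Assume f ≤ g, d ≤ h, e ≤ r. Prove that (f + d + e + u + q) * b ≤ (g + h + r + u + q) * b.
Since f ≤ g and d ≤ h, f + d ≤ g + h. e ≤ r, thus e + u ≤ r + u. Then e + u + q ≤ r + u + q. Since f + d ≤ g + h, f + d + e + u + q ≤ g + h + r + u + q. Then (f + d + e + u + q) * b ≤ (g + h + r + u + q) * b.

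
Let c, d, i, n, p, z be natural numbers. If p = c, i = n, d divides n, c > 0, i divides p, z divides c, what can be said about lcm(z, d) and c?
lcm(z, d) ≤ c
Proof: Because i = n and i divides p, n divides p. p = c, so n divides c. Since d divides n, d divides c. Since z divides c, lcm(z, d) divides c. c > 0, so lcm(z, d) ≤ c.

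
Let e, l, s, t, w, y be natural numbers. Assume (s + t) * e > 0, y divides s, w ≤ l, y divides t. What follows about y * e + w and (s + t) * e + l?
y * e + w ≤ (s + t) * e + l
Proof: From y divides s and y divides t, y divides s + t. Then y * e divides (s + t) * e. Because (s + t) * e > 0, y * e ≤ (s + t) * e. w ≤ l, so y * e + w ≤ (s + t) * e + l.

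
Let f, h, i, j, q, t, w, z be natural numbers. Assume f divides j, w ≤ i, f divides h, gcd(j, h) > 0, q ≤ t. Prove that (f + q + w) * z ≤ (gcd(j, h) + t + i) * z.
f divides j and f divides h, therefore f divides gcd(j, h). From gcd(j, h) > 0, f ≤ gcd(j, h). q ≤ t, so f + q ≤ gcd(j, h) + t. Because w ≤ i, f + q + w ≤ gcd(j, h) + t + i. By multiplying by a non-negative, (f + q + w) * z ≤ (gcd(j, h) + t + i) * z.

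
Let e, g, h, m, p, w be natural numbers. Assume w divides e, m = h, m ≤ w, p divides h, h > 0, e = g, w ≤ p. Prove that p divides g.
p divides h and h > 0, therefore p ≤ h. From m = h and m ≤ w, h ≤ w. p ≤ h, so p ≤ w. Since w ≤ p, w = p. e = g and w divides e, thus w divides g. Since w = p, p divides g.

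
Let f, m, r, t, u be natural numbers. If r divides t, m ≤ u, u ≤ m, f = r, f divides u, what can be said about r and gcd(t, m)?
r divides gcd(t, m)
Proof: u ≤ m and m ≤ u, thus u = m. f = r and f divides u, hence r divides u. Since u = m, r divides m. Because r divides t, r divides gcd(t, m).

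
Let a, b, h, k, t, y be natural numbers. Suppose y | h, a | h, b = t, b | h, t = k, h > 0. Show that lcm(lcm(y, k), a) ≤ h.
b = t and t = k, so b = k. b | h, so k | h. Since y | h, lcm(y, k) | h. a | h, so lcm(lcm(y, k), a) | h. Since h > 0, lcm(lcm(y, k), a) ≤ h.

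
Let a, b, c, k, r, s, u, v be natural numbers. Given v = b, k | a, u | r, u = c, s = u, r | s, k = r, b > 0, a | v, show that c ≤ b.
s = u and r | s, so r | u. From u | r, r = u. From k = r, k = u. Since u = c, k = c. Since v = b and a | v, a | b. Since k | a, k | b. b > 0, so k ≤ b. k = c, so c ≤ b.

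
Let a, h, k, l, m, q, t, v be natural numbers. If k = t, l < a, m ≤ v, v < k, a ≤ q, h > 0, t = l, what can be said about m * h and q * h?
m * h < q * h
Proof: Since k = t and t = l, k = l. Because v < k, v < l. Since m ≤ v, m < l. l < a, so m < a. Since a ≤ q, m < q. Using h > 0, by multiplying by a positive, m * h < q * h.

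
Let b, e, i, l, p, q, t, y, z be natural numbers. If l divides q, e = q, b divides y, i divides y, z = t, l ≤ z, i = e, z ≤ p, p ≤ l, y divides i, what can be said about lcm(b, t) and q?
lcm(b, t) divides q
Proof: i = e and e = q, hence i = q. y divides i and i divides y, thus y = i. Because b divides y, b divides i. Since i = q, b divides q. Since z ≤ p and p ≤ l, z ≤ l. Since l ≤ z, l = z. From l divides q, z divides q. Since z = t, t divides q. b divides q, so lcm(b, t) divides q.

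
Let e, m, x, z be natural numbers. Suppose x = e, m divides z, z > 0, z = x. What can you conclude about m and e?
m ≤ e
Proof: Because z = x and x = e, z = e. From m divides z and z > 0, m ≤ z. Since z = e, m ≤ e.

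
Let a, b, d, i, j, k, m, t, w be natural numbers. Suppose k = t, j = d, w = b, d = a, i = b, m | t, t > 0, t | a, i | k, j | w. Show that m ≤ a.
j = d and j | w, thus d | w. Since d = a, a | w. Since w = b, a | b. Since k = t and i | k, i | t. Since i = b, b | t. a | b, so a | t. t | a, so t = a. Since m | t and t > 0, m ≤ t. Since t = a, m ≤ a.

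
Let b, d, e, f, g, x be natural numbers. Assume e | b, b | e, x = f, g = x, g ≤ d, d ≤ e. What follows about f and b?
f ≤ b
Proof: From e | b and b | e, e = b. Since g = x and g ≤ d, x ≤ d. d ≤ e, so x ≤ e. x = f, so f ≤ e. Since e = b, f ≤ b.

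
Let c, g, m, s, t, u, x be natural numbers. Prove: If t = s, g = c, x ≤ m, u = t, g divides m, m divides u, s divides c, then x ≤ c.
u = t and t = s, thus u = s. Since m divides u, m divides s. Because s divides c, m divides c. Since g = c and g divides m, c divides m. From m divides c, m = c. x ≤ m, so x ≤ c.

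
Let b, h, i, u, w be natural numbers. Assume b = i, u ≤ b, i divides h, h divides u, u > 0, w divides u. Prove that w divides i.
b = i and u ≤ b, hence u ≤ i. From i divides h and h divides u, i divides u. Since u > 0, i ≤ u. u ≤ i, so u = i. Since w divides u, w divides i.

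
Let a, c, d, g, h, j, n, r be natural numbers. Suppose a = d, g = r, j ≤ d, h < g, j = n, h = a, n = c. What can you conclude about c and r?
c < r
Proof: Because j = n and j ≤ d, n ≤ d. Because h = a and a = d, h = d. Because h < g, d < g. n ≤ d, so n < g. Since n = c, c < g. Since g = r, c < r.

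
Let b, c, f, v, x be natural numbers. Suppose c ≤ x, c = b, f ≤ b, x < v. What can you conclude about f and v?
f < v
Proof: Because c ≤ x and x < v, c < v. c = b, so b < v. f ≤ b, so f < v.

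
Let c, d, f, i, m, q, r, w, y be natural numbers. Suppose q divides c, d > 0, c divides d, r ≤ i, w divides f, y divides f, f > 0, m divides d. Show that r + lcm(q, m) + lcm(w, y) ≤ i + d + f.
q divides c and c divides d, therefore q divides d. m divides d, so lcm(q, m) divides d. Since d > 0, lcm(q, m) ≤ d. From r ≤ i, r + lcm(q, m) ≤ i + d. w divides f and y divides f, thus lcm(w, y) divides f. f > 0, so lcm(w, y) ≤ f. r + lcm(q, m) ≤ i + d, so r + lcm(q, m) + lcm(w, y) ≤ i + d + f.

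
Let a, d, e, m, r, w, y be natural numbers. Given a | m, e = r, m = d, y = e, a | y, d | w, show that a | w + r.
m = d and a | m, thus a | d. d | w, so a | w. y = e and e = r, thus y = r. a | y, so a | r. Since a | w, a | w + r.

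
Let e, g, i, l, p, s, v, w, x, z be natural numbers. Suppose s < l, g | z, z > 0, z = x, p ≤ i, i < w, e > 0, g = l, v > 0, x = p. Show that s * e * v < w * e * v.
From z = x and x = p, z = p. Because g = l and g | z, l | z. Since z > 0, l ≤ z. From s < l, s < z. Since z = p, s < p. p ≤ i and i < w, thus p < w. Because s < p, s < w. e > 0, so s * e < w * e. v > 0, so s * e * v < w * e * v.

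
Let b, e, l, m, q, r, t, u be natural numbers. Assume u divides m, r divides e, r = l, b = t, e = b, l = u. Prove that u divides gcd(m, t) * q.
r = l and l = u, thus r = u. e = b and r divides e, hence r divides b. Because r = u, u divides b. Since b = t, u divides t. u divides m, so u divides gcd(m, t). Then u divides gcd(m, t) * q.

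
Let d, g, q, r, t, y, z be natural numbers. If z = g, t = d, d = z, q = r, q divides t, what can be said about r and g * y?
r divides g * y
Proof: Since t = d and d = z, t = z. q = r and q divides t, hence r divides t. t = z, so r divides z. Since z = g, r divides g. Then r divides g * y.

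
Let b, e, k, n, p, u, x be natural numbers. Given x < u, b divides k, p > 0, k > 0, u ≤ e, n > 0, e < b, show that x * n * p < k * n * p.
u ≤ e and e < b, hence u < b. Since x < u, x < b. From b divides k and k > 0, b ≤ k. Because x < b, x < k. Combined with n > 0, by multiplying by a positive, x * n < k * n. Combining with p > 0, by multiplying by a positive, x * n * p < k * n * p.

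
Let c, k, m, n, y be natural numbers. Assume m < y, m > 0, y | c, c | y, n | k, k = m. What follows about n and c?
n < c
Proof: y | c and c | y, therefore y = c. k = m and n | k, hence n | m. Since m > 0, n ≤ m. Since m < y, n < y. Since y = c, n < c.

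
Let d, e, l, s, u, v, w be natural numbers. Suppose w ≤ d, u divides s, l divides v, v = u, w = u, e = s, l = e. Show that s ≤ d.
l = e and e = s, hence l = s. Since l divides v, s divides v. From v = u, s divides u. u divides s, so u = s. w = u, so w = s. Since w ≤ d, s ≤ d.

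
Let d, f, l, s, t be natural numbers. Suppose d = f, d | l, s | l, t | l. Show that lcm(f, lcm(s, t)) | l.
Because d = f and d | l, f | l. Since s | l and t | l, lcm(s, t) | l. Since f | l, lcm(f, lcm(s, t)) | l.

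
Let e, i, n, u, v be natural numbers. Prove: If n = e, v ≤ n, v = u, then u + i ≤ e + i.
n = e and v ≤ n, thus v ≤ e. v = u, so u ≤ e. Then u + i ≤ e + i.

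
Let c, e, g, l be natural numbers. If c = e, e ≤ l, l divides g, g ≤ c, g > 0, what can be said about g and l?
g = l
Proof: l divides g and g > 0, therefore l ≤ g. Since c = e and g ≤ c, g ≤ e. e ≤ l, so g ≤ l. l ≤ g, so l = g. Then g = l.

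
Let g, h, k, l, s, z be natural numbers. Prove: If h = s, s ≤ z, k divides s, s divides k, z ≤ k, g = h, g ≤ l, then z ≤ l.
From k divides s and s divides k, k = s. z ≤ k, so z ≤ s. s ≤ z, so s = z. Because h = s, h = z. Because g = h and g ≤ l, h ≤ l. From h = z, z ≤ l.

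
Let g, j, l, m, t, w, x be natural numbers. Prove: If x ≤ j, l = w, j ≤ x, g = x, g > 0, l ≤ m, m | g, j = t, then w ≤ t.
Since l = w and l ≤ m, w ≤ m. Since x ≤ j and j ≤ x, x = j. Because j = t, x = t. From m | g and g > 0, m ≤ g. g = x, so m ≤ x. Since x = t, m ≤ t. Because w ≤ m, w ≤ t.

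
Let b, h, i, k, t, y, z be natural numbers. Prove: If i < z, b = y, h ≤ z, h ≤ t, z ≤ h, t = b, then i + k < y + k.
Because t = b and b = y, t = y. z ≤ h and h ≤ z, therefore z = h. From i < z, i < h. h ≤ t, so i < t. t = y, so i < y. Then i + k < y + k.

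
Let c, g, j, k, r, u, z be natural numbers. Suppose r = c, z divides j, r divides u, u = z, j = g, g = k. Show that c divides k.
u = z and r divides u, so r divides z. Since r = c, c divides z. j = g and g = k, so j = k. Since z divides j, z divides k. Since c divides z, c divides k.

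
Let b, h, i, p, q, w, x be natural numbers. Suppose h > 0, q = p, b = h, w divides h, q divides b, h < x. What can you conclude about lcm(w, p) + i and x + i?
lcm(w, p) + i < x + i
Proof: Since b = h and q divides b, q divides h. q = p, so p divides h. w divides h, so lcm(w, p) divides h. h > 0, so lcm(w, p) ≤ h. h < x, so lcm(w, p) < x. Then lcm(w, p) + i < x + i.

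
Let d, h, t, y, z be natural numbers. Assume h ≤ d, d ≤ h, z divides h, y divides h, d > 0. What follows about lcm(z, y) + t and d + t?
lcm(z, y) + t ≤ d + t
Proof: From h ≤ d and d ≤ h, h = d. From z divides h and y divides h, lcm(z, y) divides h. Since h = d, lcm(z, y) divides d. d > 0, so lcm(z, y) ≤ d. Then lcm(z, y) + t ≤ d + t.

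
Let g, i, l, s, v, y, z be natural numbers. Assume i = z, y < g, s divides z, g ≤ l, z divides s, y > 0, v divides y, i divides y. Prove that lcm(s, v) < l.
z divides s and s divides z, so z = s. Since i = z, i = s. Because i divides y, s divides y. From v divides y, lcm(s, v) divides y. y > 0, so lcm(s, v) ≤ y. From y < g and g ≤ l, y < l. Because lcm(s, v) ≤ y, lcm(s, v) < l.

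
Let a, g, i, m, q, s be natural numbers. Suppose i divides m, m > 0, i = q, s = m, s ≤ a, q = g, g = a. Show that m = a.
s = m and s ≤ a, thus m ≤ a. i = q and i divides m, so q divides m. m > 0, so q ≤ m. q = g, so g ≤ m. g = a, so a ≤ m. Because m ≤ a, m = a.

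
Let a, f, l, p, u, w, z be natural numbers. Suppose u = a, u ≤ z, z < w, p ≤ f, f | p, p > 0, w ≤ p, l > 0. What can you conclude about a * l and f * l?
a * l < f * l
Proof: u = a and u ≤ z, so a ≤ z. Since z < w, a < w. f | p and p > 0, hence f ≤ p. p ≤ f, so p = f. Since w ≤ p, w ≤ f. From a < w, a < f. Since l > 0, a * l < f * l.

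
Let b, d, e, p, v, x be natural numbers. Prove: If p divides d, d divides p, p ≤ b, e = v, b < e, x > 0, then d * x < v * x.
p divides d and d divides p, hence p = d. e = v and b < e, therefore b < v. Since p ≤ b, p < v. p = d, so d < v. Since x > 0, by multiplying by a positive, d * x < v * x.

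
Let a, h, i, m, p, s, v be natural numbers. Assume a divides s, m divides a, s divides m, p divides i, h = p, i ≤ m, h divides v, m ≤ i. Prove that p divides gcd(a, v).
From i ≤ m and m ≤ i, i = m. a divides s and s divides m, so a divides m. Because m divides a, m = a. Because i = m, i = a. Since p divides i, p divides a. h = p and h divides v, hence p divides v. p divides a, so p divides gcd(a, v).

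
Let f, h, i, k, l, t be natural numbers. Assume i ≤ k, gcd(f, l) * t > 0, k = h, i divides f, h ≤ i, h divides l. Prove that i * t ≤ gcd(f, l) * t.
k = h and i ≤ k, so i ≤ h. Since h ≤ i, h = i. h divides l, so i divides l. i divides f, so i divides gcd(f, l). Then i * t divides gcd(f, l) * t. gcd(f, l) * t > 0, so i * t ≤ gcd(f, l) * t.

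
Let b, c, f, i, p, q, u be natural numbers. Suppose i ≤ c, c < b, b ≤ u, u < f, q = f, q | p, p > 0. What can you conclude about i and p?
i < p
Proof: i ≤ c and c < b, hence i < b. b ≤ u and u < f, hence b < f. Since q = f and q | p, f | p. p > 0, so f ≤ p. b < f, so b < p. Since i < b, i < p.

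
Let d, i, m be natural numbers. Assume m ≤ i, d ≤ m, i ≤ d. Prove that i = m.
i ≤ d and d ≤ m, hence i ≤ m. m ≤ i, so m = i. Then i = m.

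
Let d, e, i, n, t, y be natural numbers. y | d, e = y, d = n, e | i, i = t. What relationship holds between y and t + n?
y | t + n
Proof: Because i = t and e | i, e | t. Since e = y, y | t. Since d = n and y | d, y | n. Because y | t, y | t + n.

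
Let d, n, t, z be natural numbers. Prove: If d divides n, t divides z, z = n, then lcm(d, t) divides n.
Since z = n and t divides z, t divides n. Because d divides n, lcm(d, t) divides n.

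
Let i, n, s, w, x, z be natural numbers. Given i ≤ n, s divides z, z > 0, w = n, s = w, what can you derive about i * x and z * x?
i * x ≤ z * x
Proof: Since s = w and w = n, s = n. s divides z and z > 0, thus s ≤ z. From s = n, n ≤ z. Since i ≤ n, i ≤ z. By multiplying by a non-negative, i * x ≤ z * x.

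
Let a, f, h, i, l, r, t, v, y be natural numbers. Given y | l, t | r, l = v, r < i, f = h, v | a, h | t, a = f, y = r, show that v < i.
From l = v and y | l, y | v. y = r, so r | v. From a = f and f = h, a = h. Since v | a, v | h. h | t, so v | t. Since t | r, v | r. r | v, so r = v. r < i, so v < i.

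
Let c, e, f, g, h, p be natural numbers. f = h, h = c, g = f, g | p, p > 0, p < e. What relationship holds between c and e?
c < e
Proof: From f = h and h = c, f = c. g = f and g | p, thus f | p. p > 0, so f ≤ p. p < e, so f < e. f = c, so c < e.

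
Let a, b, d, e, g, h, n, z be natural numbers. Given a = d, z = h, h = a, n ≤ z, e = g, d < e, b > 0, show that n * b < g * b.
z = h and h = a, hence z = a. n ≤ z, so n ≤ a. Since a = d, n ≤ d. e = g and d < e, therefore d < g. Since n ≤ d, n < g. Since b > 0, n * b < g * b.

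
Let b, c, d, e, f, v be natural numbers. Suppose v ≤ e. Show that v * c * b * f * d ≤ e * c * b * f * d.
v ≤ e, so v * c ≤ e * c. Then v * c * b ≤ e * c * b. Then v * c * b * f ≤ e * c * b * f. Then v * c * b * f * d ≤ e * c * b * f * d.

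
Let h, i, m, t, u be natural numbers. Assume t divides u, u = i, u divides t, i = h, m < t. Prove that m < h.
t divides u and u divides t, hence t = u. u = i, so t = i. i = h, so t = h. Since m < t, m < h.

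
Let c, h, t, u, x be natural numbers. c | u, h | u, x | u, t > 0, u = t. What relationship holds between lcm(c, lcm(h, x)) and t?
lcm(c, lcm(h, x)) ≤ t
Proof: h | u and x | u, so lcm(h, x) | u. Because c | u, lcm(c, lcm(h, x)) | u. u = t, so lcm(c, lcm(h, x)) | t. Since t > 0, lcm(c, lcm(h, x)) ≤ t.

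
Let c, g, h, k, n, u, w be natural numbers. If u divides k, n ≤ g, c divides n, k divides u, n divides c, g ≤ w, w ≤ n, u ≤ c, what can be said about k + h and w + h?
k + h ≤ w + h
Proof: From u divides k and k divides u, u = k. Since c divides n and n divides c, c = n. n ≤ g and g ≤ w, thus n ≤ w. Since w ≤ n, n = w. c = n, so c = w. Since u ≤ c, u ≤ w. From u = k, k ≤ w. Then k + h ≤ w + h.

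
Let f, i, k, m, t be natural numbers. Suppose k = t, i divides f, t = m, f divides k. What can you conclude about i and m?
i divides m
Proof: Because k = t and f divides k, f divides t. t = m, so f divides m. Since i divides f, i divides m.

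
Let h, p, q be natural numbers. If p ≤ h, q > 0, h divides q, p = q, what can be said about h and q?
h = q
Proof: p = q and p ≤ h, so q ≤ h. Since h divides q and q > 0, h ≤ q. Since q ≤ h, q = h. Then h = q.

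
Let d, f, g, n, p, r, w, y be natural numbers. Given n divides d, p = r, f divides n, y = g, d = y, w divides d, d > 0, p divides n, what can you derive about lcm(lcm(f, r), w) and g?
lcm(lcm(f, r), w) ≤ g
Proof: d = y and y = g, therefore d = g. Since p = r and p divides n, r divides n. f divides n, so lcm(f, r) divides n. Because n divides d, lcm(f, r) divides d. Because w divides d, lcm(lcm(f, r), w) divides d. d > 0, so lcm(lcm(f, r), w) ≤ d. From d = g, lcm(lcm(f, r), w) ≤ g.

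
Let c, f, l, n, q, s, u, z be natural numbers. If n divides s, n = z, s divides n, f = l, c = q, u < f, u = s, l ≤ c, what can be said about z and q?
z < q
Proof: s divides n and n divides s, therefore s = n. Since u = s, u = n. n = z, so u = z. f = l and u < f, therefore u < l. Since c = q and l ≤ c, l ≤ q. u < l, so u < q. u = z, so z < q.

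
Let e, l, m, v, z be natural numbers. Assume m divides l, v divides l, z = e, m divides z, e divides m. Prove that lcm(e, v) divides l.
z = e and m divides z, hence m divides e. Since e divides m, m = e. m divides l, so e divides l. v divides l, so lcm(e, v) divides l.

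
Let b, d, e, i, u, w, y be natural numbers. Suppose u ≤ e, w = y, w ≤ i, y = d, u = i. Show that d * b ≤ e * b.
From w = y and y = d, w = d. Since w ≤ i, d ≤ i. Because u = i and u ≤ e, i ≤ e. d ≤ i, so d ≤ e. Then d * b ≤ e * b.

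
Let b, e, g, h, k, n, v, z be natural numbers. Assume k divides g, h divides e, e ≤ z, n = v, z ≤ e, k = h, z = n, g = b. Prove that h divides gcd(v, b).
z = n and n = v, so z = v. e ≤ z and z ≤ e, so e = z. h divides e, so h divides z. Since z = v, h divides v. Since g = b and k divides g, k divides b. k = h, so h divides b. h divides v, so h divides gcd(v, b).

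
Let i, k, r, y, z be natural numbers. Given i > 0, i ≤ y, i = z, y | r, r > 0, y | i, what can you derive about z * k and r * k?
z * k ≤ r * k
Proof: y | i and i > 0, therefore y ≤ i. i ≤ y, so y = i. Since i = z, y = z. y | r and r > 0, so y ≤ r. y = z, so z ≤ r. Then z * k ≤ r * k.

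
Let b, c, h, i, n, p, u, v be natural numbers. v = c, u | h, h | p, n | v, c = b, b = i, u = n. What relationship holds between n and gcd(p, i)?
n | gcd(p, i)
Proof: From u | h and h | p, u | p. Since u = n, n | p. v = c and c = b, therefore v = b. From b = i, v = i. n | v, so n | i. n | p, so n | gcd(p, i).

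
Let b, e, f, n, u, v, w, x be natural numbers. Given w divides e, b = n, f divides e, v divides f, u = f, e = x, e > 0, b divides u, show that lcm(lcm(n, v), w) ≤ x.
u = f and b divides u, hence b divides f. b = n, so n divides f. v divides f, so lcm(n, v) divides f. Since f divides e, lcm(n, v) divides e. w divides e, so lcm(lcm(n, v), w) divides e. Since e > 0, lcm(lcm(n, v), w) ≤ e. e = x, so lcm(lcm(n, v), w) ≤ x.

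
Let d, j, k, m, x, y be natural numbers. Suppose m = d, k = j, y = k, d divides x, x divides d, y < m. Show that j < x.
d divides x and x divides d, therefore d = x. m = d, so m = x. From y = k and k = j, y = j. Since y < m, j < m. Since m = x, j < x.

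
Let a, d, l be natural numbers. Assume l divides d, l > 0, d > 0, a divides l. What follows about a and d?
a ≤ d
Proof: Because a divides l and l > 0, a ≤ l. Because l divides d and d > 0, l ≤ d. Since a ≤ l, a ≤ d.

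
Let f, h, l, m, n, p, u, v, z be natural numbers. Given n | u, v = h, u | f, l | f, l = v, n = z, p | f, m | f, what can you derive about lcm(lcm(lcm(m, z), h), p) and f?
lcm(lcm(lcm(m, z), h), p) | f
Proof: n | u and u | f, hence n | f. Since n = z, z | f. Since m | f, lcm(m, z) | f. l = v and v = h, therefore l = h. From l | f, h | f. lcm(m, z) | f, so lcm(lcm(m, z), h) | f. Since p | f, lcm(lcm(lcm(m, z), h), p) | f.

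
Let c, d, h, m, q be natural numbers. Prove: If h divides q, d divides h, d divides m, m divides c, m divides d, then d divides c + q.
m divides d and d divides m, therefore m = d. m divides c, so d divides c. Because d divides h and h divides q, d divides q. d divides c, so d divides c + q.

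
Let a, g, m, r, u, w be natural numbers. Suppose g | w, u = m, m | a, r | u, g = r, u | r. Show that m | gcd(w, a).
Since r | u and u | r, r = u. From u = m, r = m. Since g = r and g | w, r | w. From r = m, m | w. m | a, so m | gcd(w, a).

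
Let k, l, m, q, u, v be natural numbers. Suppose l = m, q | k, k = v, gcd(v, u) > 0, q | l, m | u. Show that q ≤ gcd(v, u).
Since k = v and q | k, q | v. Since l = m and q | l, q | m. m | u, so q | u. q | v, so q | gcd(v, u). Since gcd(v, u) > 0, q ≤ gcd(v, u).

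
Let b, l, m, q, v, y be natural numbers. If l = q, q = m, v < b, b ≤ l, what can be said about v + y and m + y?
v + y < m + y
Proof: Since l = q and q = m, l = m. b ≤ l, so b ≤ m. v < b, so v < m. Then v + y < m + y.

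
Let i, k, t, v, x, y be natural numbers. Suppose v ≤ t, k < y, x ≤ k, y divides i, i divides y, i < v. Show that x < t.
Since y divides i and i divides y, y = i. From x ≤ k and k < y, x < y. Since y = i, x < i. Because i < v and v ≤ t, i < t. Since x < i, x < t.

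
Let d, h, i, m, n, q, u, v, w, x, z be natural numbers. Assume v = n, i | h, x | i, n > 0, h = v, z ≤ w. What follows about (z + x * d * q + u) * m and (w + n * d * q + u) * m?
(z + x * d * q + u) * m ≤ (w + n * d * q + u) * m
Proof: Because h = v and v = n, h = n. Because i | h, i | n. Since x | i, x | n. Since n > 0, x ≤ n. Then x * d ≤ n * d. Then x * d * q ≤ n * d * q. Because z ≤ w, z + x * d * q ≤ w + n * d * q. Then z + x * d * q + u ≤ w + n * d * q + u. Then (z + x * d * q + u) * m ≤ (w + n * d * q + u) * m.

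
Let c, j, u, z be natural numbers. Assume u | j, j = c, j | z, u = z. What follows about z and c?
z = c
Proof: u = z and u | j, thus z | j. Since j | z, z = j. j = c, so z = c.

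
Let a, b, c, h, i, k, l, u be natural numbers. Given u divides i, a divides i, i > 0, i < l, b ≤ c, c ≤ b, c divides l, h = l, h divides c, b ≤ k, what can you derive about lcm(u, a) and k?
lcm(u, a) < k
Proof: u divides i and a divides i, thus lcm(u, a) divides i. Since i > 0, lcm(u, a) ≤ i. b ≤ c and c ≤ b, therefore b = c. h = l and h divides c, hence l divides c. Since c divides l, c = l. Since b = c, b = l. b ≤ k, so l ≤ k. Since i < l, i < k. lcm(u, a) ≤ i, so lcm(u, a) < k.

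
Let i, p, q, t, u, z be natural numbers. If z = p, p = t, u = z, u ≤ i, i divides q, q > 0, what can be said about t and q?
t ≤ q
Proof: Since z = p and p = t, z = t. i divides q and q > 0, therefore i ≤ q. u ≤ i, so u ≤ q. u = z, so z ≤ q. From z = t, t ≤ q.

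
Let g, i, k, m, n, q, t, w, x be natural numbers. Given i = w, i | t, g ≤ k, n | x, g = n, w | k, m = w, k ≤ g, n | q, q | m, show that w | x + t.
From m = w and q | m, q | w. n | q, so n | w. Since k ≤ g and g ≤ k, k = g. g = n, so k = n. Since w | k, w | n. Since n | w, n = w. n | x, so w | x. i = w and i | t, therefore w | t. Since w | x, w | x + t.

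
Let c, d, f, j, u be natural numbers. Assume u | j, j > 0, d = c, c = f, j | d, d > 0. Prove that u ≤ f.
u | j and j > 0, hence u ≤ j. d = c and c = f, thus d = f. j | d and d > 0, thus j ≤ d. Since d = f, j ≤ f. u ≤ j, so u ≤ f.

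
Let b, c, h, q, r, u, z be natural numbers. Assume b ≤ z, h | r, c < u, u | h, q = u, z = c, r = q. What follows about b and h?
b < h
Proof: From r = q and h | r, h | q. q = u, so h | u. u | h, so u = h. z = c and b ≤ z, therefore b ≤ c. Since c < u, b < u. Since u = h, b < h.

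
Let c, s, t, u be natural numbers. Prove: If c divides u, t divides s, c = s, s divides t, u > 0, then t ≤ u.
Because s divides t and t divides s, s = t. c = s, so c = t. c divides u, so t divides u. u > 0, so t ≤ u.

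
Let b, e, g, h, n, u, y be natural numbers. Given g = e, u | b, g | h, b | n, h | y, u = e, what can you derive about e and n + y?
e | n + y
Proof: Because u | b and b | n, u | n. Because u = e, e | n. Since g | h and h | y, g | y. g = e, so e | y. Since e | n, e | n + y.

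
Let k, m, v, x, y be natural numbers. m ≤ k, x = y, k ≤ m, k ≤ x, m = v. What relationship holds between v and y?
v ≤ y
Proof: k ≤ m and m ≤ k, therefore k = m. From k ≤ x, m ≤ x. Since x = y, m ≤ y. Since m = v, v ≤ y.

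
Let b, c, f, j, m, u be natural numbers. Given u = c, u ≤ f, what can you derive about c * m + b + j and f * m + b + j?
c * m + b + j ≤ f * m + b + j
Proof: u = c and u ≤ f, hence c ≤ f. Then c * m ≤ f * m. Then c * m + b ≤ f * m + b. Then c * m + b + j ≤ f * m + b + j.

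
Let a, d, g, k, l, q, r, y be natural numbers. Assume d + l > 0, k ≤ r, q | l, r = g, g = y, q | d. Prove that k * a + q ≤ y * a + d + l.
r = g and k ≤ r, hence k ≤ g. g = y, so k ≤ y. Then k * a ≤ y * a. q | d and q | l, therefore q | d + l. Since d + l > 0, q ≤ d + l. Since k * a ≤ y * a, k * a + q ≤ y * a + d + l.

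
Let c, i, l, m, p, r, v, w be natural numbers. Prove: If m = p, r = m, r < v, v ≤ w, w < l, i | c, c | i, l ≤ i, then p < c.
Because v ≤ w and w < l, v < l. Because r < v, r < l. r = m, so m < l. Because i | c and c | i, i = c. l ≤ i, so l ≤ c. m < l, so m < c. Since m = p, p < c.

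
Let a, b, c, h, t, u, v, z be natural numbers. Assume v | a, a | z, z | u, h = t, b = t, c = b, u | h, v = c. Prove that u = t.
h = t and u | h, therefore u | t. v = c and c = b, so v = b. b = t, so v = t. Since v | a and a | z, v | z. z | u, so v | u. Since v = t, t | u. From u | t, u = t.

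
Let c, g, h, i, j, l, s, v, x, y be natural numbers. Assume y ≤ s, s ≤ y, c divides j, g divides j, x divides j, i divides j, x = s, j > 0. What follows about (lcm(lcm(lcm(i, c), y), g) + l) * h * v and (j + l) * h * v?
(lcm(lcm(lcm(i, c), y), g) + l) * h * v ≤ (j + l) * h * v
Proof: i divides j and c divides j, thus lcm(i, c) divides j. Because s ≤ y and y ≤ s, s = y. Since x = s, x = y. Because x divides j, y divides j. Since lcm(i, c) divides j, lcm(lcm(i, c), y) divides j. g divides j, so lcm(lcm(lcm(i, c), y), g) divides j. From j > 0, lcm(lcm(lcm(i, c), y), g) ≤ j. Then lcm(lcm(lcm(i, c), y), g) + l ≤ j + l. By multiplying by a non-negative, (lcm(lcm(lcm(i, c), y), g) + l) * h ≤ (j + l) * h. By multiplying by a non-negative, (lcm(lcm(lcm(i, c), y), g) + l) * h * v ≤ (j + l) * h * v.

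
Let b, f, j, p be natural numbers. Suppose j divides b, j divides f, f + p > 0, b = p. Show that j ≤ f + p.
From b = p and j divides b, j divides p. j divides f, so j divides f + p. From f + p > 0, j ≤ f + p.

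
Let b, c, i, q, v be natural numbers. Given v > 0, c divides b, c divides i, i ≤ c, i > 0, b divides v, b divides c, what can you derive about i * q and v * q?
i * q ≤ v * q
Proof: Because b divides c and c divides b, b = c. From c divides i and i > 0, c ≤ i. Since i ≤ c, c = i. From b = c, b = i. Because b divides v and v > 0, b ≤ v. Since b = i, i ≤ v. By multiplying by a non-negative, i * q ≤ v * q.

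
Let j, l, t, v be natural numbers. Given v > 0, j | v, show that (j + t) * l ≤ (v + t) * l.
From j | v and v > 0, j ≤ v. Then j + t ≤ v + t. Then (j + t) * l ≤ (v + t) * l.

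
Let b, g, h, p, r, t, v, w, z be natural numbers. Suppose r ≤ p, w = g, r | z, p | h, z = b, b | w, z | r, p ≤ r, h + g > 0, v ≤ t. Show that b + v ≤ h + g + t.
r | z and z | r, hence r = z. Since z = b, r = b. p ≤ r and r ≤ p, thus p = r. p | h, so r | h. r = b, so b | h. w = g and b | w, so b | g. Since b | h, b | h + g. Since h + g > 0, b ≤ h + g. Since v ≤ t, b + v ≤ h + g + t.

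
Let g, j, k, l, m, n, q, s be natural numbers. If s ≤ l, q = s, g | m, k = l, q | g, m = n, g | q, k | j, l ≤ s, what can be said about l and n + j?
l | n + j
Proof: g | q and q | g, thus g = q. Since q = s, g = s. s ≤ l and l ≤ s, so s = l. g = s, so g = l. Since m = n and g | m, g | n. g = l, so l | n. From k = l and k | j, l | j. Since l | n, l | n + j.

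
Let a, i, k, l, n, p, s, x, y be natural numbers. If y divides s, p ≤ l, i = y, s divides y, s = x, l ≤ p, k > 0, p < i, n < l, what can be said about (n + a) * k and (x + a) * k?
(n + a) * k < (x + a) * k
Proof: Because y divides s and s divides y, y = s. Since s = x, y = x. Since i = y, i = x. Since p ≤ l and l ≤ p, p = l. p < i, so l < i. n < l, so n < i. Since i = x, n < x. Then n + a < x + a. Since k > 0, by multiplying by a positive, (n + a) * k < (x + a) * k.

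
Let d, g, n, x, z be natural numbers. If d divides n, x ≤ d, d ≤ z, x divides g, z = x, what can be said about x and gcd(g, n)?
x divides gcd(g, n)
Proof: z = x and d ≤ z, hence d ≤ x. x ≤ d, so d = x. Since d divides n, x divides n. Since x divides g, x divides gcd(g, n).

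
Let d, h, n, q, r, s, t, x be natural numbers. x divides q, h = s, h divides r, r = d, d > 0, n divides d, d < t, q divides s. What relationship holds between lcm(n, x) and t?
lcm(n, x) < t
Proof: r = d and h divides r, thus h divides d. From h = s, s divides d. Since q divides s, q divides d. x divides q, so x divides d. n divides d, so lcm(n, x) divides d. Because d > 0, lcm(n, x) ≤ d. Since d < t, lcm(n, x) < t.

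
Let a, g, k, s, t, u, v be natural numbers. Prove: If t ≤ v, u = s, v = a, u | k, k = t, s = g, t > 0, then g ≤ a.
u = s and s = g, hence u = g. u | k, so g | k. Because k = t, g | t. Since t > 0, g ≤ t. v = a and t ≤ v, so t ≤ a. Since g ≤ t, g ≤ a.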